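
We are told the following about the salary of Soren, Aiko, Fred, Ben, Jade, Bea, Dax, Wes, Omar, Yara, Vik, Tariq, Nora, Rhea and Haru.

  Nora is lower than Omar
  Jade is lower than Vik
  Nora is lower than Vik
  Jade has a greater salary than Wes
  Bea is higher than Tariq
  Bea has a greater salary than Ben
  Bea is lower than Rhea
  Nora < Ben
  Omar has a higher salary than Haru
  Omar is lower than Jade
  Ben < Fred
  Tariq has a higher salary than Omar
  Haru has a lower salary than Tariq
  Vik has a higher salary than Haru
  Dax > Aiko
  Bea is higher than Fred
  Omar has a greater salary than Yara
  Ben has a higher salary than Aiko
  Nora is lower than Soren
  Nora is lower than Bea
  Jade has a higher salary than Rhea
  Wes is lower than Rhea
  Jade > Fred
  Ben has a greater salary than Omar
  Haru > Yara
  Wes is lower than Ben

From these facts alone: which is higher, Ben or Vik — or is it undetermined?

Ben < Fred and Fred < Bea give Ben < Bea.
With Bea < Rhea: Ben < Fred < Bea < Rhea.
Then Rhea < Jade extends the chain to Jade.
With Jade < Vik: Ben < Fred < Bea < Rhea < Jade < Vik.
So Vik is higher.

Vik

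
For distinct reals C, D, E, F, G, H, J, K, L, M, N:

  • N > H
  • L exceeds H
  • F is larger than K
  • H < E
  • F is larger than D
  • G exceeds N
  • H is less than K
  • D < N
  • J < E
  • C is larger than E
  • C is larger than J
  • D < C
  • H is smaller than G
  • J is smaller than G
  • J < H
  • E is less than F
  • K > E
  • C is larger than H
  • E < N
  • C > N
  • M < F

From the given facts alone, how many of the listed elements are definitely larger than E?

The elements the relations force above E are N, K, G, C, F — no chain reaches any other.
That is 5.

5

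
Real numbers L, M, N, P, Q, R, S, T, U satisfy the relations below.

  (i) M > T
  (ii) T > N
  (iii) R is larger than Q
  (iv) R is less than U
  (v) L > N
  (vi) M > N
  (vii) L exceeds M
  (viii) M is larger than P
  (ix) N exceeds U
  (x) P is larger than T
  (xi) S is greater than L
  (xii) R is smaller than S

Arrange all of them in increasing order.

Q < R < U < N < T < P < M < L < S

The consecutive links are each given: Q < R; R < U; U < N; N < T; T < P; P < M; M < L; L < S.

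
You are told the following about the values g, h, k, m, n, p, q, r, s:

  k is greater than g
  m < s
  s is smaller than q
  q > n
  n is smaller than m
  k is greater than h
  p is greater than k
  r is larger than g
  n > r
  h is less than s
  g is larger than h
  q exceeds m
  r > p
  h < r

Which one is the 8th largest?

g

Chaining the given pairs: h < g < k < p < r < n < m < s < q.
Counting 8 from the largest end gives g.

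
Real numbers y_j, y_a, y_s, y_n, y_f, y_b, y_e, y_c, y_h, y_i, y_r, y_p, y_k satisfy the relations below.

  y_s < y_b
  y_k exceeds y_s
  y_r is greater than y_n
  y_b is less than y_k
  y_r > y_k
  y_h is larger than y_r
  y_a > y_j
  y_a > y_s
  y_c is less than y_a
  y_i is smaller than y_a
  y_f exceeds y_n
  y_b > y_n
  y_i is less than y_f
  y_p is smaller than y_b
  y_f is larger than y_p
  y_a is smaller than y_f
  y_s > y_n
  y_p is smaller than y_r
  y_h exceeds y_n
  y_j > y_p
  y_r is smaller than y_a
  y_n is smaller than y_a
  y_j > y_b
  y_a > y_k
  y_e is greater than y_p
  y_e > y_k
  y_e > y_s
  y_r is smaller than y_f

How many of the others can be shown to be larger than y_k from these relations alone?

5

Directly above y_k: y_e, y_r, y_a.
One step further: y_h, y_f (5 so far).
Nothing else is reachable above y_k; 5 in all.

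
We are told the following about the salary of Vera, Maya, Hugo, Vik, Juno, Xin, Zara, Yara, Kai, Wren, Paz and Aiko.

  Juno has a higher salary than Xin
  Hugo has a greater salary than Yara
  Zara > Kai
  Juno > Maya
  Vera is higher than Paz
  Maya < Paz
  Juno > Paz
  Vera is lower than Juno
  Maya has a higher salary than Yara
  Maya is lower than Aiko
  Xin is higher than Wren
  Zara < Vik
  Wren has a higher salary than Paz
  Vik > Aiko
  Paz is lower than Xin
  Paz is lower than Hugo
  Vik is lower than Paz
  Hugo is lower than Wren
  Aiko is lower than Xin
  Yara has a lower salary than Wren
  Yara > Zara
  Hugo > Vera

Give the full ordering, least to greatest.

Nothing is placed below Kai, so it is least; from there Kai < Zara; Zara < Yara; Yara < Maya; Maya < Aiko; Aiko < Vik; Vik < Paz; Paz < Vera; Vera < Hugo; Hugo < Wren; Wren < Xin; Xin < Juno, each given directly.

Kai < Zara < Yara < Maya < Aiko < Vik < Paz < Vera < Hugo < Wren < Xin < Juno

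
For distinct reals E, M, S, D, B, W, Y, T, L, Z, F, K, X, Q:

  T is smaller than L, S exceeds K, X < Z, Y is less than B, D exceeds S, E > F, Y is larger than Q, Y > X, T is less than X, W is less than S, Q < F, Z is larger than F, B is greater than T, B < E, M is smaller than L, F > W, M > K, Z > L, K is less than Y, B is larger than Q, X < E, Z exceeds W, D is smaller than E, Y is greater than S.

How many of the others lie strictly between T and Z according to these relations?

Chaining upward from T reaches: X, Y, L, B, E.
Chaining downward from Z reaches: X, K, Q, W, M, L, F.
Strictly between T and Z are those in both lists: X, L — 2 elements.

2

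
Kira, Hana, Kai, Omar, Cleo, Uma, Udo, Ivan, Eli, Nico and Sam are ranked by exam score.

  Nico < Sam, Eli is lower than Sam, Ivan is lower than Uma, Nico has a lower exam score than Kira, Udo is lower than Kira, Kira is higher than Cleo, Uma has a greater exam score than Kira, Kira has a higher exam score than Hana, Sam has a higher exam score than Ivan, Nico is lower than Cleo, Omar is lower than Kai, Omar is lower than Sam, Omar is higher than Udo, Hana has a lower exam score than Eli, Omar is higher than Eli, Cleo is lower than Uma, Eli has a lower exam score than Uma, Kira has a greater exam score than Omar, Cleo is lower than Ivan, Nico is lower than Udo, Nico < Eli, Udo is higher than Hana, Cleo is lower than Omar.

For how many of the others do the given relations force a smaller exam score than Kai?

Directly below Kai: Omar.
One step further: Udo, Eli, Cleo (4 so far).
One step further: Nico, Hana (6 so far).
Nothing else is reachable below Kai; 6 in all.

6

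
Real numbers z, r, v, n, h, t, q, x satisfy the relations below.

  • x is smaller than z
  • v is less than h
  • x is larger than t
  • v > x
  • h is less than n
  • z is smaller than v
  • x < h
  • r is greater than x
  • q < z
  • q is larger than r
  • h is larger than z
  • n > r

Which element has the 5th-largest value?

q

Chaining the given pairs: t < x < r < q < z < v < h < n.
Counting 5 from the largest end gives q.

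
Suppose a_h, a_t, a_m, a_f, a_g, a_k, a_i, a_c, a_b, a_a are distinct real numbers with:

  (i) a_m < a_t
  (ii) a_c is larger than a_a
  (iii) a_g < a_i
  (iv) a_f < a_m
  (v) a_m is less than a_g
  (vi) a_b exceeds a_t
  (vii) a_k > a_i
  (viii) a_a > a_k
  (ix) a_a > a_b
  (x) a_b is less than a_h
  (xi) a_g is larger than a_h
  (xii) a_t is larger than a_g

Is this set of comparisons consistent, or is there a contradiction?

We have a_g < a_t stated directly, yet also a_t < a_b < a_h < a_g by chaining the others — so a_t < a_g. Contradiction.

inconsistent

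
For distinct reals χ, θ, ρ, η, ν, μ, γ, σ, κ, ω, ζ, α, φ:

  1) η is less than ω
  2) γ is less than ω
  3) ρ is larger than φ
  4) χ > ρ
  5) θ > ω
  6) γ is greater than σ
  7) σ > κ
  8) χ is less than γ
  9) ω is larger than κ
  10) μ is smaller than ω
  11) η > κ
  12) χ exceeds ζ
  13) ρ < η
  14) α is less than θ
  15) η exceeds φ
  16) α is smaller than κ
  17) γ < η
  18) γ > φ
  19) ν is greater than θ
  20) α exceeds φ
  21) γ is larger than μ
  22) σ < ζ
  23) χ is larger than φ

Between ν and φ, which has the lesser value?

φ

The relevant relations are φ < α; α < κ; κ < σ; σ < ζ; ζ < χ; χ < γ; γ < η; η < ω; ω < θ; θ < ν.
Together: φ < α < κ < σ < ζ < χ < γ < η < ω < θ < ν.
So φ < ν; φ is the smaller of the two.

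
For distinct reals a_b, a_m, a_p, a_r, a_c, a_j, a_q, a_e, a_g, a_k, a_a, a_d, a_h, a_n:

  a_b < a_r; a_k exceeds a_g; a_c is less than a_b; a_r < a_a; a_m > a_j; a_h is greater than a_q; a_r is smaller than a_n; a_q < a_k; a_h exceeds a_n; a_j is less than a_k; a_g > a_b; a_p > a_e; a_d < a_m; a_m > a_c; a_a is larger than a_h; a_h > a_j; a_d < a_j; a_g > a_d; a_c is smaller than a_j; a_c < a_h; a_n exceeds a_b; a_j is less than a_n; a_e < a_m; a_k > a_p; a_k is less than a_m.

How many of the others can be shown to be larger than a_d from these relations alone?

7

The elements the relations force above a_d are a_g, a_j, a_n, a_h, a_k, a_a, a_m — no chain reaches any other.
That is 7.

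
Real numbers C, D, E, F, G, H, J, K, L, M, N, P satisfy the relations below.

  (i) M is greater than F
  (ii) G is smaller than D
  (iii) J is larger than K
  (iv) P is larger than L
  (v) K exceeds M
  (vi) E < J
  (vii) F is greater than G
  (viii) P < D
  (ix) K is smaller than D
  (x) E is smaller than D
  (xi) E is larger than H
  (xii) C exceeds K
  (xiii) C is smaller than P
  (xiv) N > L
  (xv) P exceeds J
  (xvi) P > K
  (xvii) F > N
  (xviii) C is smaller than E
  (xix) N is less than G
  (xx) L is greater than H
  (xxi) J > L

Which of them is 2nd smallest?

L

Chaining the given pairs: H < L < N < G < F < M < K < C < E < J < P < D.
Counting 2 from the smallest end gives L.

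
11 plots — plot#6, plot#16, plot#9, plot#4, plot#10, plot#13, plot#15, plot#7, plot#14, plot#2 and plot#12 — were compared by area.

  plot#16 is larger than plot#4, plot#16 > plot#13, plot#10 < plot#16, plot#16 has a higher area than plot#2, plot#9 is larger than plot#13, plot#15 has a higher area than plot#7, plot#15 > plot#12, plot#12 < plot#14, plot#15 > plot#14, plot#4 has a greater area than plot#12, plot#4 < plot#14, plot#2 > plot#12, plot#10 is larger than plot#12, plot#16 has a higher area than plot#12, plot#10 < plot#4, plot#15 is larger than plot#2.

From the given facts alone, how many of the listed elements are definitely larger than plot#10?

4

From plot#10 the given relations immediately reach plot#4, plot#16.
From those, plot#14 — 3 in total.
From those, plot#15 — 4 in total.
No other element is forced above plot#10 by the given relations, so the count is 4.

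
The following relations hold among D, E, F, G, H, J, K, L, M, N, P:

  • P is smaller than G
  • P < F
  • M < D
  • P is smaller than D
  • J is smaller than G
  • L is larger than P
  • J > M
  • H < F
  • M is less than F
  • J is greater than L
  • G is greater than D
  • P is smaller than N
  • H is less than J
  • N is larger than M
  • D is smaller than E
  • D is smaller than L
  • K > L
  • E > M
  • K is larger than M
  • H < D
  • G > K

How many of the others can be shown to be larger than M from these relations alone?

8

The elements the relations force above M are D, L, K, J, N, G, E, F — no chain reaches any other.
That is 8.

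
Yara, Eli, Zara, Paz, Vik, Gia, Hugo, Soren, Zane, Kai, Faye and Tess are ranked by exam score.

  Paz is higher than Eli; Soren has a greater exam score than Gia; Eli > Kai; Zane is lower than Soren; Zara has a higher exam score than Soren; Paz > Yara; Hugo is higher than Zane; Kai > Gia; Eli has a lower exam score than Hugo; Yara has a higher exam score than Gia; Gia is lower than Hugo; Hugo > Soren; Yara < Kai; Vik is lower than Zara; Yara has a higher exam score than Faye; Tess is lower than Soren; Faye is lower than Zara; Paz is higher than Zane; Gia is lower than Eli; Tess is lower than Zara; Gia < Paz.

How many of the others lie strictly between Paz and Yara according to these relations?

The relations place Yara below Paz. An element lies strictly between them when it is forced above Yara and also forced below Paz.
Above Yara: {Kai, Eli, Hugo}. Below Paz: {Zane, Gia, Faye, Kai, Eli}.
Intersection: {Kai, Eli} — 2.

2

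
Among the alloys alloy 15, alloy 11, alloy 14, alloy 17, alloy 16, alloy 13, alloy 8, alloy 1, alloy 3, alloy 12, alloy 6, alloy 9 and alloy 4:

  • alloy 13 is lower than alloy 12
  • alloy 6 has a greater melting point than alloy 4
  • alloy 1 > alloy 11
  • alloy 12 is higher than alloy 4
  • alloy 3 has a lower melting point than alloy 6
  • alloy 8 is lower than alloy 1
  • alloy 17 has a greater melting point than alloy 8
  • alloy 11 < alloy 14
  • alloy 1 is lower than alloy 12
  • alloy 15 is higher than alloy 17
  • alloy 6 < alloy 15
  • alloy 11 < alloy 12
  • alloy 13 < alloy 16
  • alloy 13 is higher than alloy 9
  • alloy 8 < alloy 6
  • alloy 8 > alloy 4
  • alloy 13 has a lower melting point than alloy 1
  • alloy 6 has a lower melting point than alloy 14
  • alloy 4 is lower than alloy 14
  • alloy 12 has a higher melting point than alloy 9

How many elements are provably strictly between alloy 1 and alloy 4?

The relations place alloy 4 below alloy 1. An element lies strictly between them when it is forced above alloy 4 and also forced below alloy 1.
Above alloy 4: {alloy 8, alloy 17, alloy 6, alloy 15, alloy 14, alloy 12}. Below alloy 1: {alloy 9, alloy 11, alloy 8, alloy 13}.
Intersection: {alloy 8} — 1.

1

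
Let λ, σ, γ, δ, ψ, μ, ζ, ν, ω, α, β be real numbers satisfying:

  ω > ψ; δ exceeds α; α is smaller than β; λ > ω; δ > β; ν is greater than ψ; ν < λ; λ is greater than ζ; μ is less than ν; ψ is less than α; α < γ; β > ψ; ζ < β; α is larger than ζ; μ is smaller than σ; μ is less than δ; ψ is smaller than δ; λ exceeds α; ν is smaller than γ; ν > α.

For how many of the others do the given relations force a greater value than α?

From α the given relations immediately reach β, ν, γ, δ, λ.
No other element is forced above α by the given relations, so the count is 5.

5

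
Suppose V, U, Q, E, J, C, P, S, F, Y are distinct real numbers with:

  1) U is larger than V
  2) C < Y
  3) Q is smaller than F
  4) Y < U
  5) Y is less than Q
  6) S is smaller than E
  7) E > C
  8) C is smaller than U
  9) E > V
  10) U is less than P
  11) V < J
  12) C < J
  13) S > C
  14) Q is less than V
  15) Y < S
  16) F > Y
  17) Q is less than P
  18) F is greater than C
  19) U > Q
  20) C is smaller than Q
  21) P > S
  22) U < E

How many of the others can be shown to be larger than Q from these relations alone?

The elements the relations force above Q are V, U, F, E, P, J — no chain reaches any other.
That is 6.

6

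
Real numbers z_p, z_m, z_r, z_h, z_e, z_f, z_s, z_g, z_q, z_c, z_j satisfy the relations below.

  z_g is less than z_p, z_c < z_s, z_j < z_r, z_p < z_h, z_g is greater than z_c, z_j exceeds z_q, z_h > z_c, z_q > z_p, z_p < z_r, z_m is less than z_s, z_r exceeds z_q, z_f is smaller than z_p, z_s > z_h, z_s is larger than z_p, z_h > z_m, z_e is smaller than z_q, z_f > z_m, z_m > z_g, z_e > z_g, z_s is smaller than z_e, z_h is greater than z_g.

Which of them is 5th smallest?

z_p

Piecing the relations together gives one ordering: z_c < z_g < z_m < z_f < z_p < z_h < z_s < z_e < z_q < z_j < z_r.
Counting 5 from the smallest end gives z_p.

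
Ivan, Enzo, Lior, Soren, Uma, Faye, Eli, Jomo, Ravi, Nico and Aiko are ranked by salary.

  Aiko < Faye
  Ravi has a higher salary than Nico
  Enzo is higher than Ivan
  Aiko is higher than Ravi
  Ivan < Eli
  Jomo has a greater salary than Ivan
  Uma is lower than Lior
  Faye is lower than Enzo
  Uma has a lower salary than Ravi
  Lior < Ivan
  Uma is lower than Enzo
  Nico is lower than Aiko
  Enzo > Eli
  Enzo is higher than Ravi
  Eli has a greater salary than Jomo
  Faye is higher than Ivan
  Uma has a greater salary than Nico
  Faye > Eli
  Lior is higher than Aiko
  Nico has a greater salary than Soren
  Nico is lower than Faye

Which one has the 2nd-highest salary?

Faye

Chaining the given pairs: Soren < Nico < Uma < Ravi < Aiko < Lior < Ivan < Jomo < Eli < Faye < Enzo.
Counting 2 from the largest end gives Faye.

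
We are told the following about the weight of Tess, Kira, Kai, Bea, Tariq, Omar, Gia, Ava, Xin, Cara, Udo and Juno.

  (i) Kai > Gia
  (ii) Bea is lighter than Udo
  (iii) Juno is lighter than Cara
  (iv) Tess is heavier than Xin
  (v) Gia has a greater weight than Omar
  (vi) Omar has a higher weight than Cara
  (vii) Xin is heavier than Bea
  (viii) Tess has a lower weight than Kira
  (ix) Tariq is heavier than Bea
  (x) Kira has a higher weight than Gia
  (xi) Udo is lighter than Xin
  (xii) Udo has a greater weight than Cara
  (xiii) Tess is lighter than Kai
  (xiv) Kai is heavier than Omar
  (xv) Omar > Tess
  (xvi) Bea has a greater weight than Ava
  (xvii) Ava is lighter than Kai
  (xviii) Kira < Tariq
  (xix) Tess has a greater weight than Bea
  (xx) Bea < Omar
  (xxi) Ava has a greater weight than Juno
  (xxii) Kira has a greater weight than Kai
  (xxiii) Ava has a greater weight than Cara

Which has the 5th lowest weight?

The consecutive relations fix a unique order: Juno < Cara < Ava < Bea < Udo < Xin < Tess < Omar < Gia < Kai < Kira < Tariq.
Counting 5 from the smallest end gives Udo.

Udo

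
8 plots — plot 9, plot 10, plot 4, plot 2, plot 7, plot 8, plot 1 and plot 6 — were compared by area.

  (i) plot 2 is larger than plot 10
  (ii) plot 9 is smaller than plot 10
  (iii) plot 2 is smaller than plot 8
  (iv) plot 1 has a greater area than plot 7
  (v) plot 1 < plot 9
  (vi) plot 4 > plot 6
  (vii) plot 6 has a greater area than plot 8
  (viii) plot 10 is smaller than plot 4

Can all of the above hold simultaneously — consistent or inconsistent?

consistent

The single ordering plot 7 < plot 1 < plot 9 < plot 10 < plot 2 < plot 8 < plot 6 < plot 4 satisfies every listed relation, so no contradiction arises.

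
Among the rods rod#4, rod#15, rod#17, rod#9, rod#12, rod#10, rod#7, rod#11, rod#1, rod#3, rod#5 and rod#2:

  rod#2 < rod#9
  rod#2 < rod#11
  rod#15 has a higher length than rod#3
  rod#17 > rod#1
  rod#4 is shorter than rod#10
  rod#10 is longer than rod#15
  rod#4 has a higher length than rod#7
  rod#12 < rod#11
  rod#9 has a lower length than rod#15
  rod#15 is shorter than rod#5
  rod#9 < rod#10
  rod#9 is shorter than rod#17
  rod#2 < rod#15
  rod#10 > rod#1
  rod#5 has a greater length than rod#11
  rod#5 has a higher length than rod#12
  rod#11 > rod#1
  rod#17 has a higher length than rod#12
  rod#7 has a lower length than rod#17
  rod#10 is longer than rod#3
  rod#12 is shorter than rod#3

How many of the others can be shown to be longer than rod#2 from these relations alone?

6

Directly above rod#2: rod#9, rod#11, rod#15.
One step further: rod#5, rod#10, rod#17 (6 so far).
Nothing else is reachable above rod#2; 6 in all.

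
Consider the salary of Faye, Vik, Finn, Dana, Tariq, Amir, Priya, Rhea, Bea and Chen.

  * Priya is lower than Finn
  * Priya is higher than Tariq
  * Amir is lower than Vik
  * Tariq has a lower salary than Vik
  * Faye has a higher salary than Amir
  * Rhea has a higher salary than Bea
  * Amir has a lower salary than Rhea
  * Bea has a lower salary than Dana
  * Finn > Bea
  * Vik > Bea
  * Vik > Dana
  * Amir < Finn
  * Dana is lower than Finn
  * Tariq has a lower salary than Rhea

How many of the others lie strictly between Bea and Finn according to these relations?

1

The relations place Bea below Finn. An element lies strictly between them when it is forced above Bea and also forced below Finn.
Above Bea: {Dana, Rhea, Vik}. Below Finn: {Amir, Dana, Tariq, Priya}.
Intersection: {Dana} — 1.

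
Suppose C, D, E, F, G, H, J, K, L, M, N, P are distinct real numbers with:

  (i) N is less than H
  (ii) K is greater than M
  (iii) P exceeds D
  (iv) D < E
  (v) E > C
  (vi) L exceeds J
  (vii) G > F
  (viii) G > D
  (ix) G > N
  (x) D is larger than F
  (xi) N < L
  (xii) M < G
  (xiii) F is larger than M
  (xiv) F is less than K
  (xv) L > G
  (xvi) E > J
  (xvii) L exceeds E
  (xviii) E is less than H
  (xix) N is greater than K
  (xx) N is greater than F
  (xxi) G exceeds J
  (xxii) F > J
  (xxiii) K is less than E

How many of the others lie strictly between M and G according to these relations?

4

Chaining upward from M reaches: F, K, D, E, N, H, L, P.
Chaining downward from G reaches: J, F, K, D, N.
Strictly between M and G are those in both lists: F, K, D, N — 4 elements.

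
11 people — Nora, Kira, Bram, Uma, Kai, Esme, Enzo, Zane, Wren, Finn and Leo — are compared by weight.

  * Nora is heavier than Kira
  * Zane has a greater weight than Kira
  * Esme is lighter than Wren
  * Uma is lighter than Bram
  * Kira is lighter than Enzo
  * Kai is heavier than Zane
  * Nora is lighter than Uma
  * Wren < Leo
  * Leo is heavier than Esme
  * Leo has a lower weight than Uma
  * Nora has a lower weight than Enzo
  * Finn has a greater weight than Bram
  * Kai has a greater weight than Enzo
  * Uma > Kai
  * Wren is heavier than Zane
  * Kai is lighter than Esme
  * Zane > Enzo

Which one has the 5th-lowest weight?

Kai

The consecutive relations fix a unique order: Kira < Nora < Enzo < Zane < Kai < Esme < Wren < Leo < Uma < Bram < Finn.
The 5th smallest is Kai.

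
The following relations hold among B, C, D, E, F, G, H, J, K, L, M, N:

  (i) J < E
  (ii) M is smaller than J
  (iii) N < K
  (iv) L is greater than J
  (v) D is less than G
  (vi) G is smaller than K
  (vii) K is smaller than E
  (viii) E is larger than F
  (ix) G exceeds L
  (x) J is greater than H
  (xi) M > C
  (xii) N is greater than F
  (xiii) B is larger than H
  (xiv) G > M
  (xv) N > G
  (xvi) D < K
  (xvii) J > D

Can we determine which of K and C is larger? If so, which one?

Chaining the given relations: C < M < J < L < G < N < K.
So K is larger.

K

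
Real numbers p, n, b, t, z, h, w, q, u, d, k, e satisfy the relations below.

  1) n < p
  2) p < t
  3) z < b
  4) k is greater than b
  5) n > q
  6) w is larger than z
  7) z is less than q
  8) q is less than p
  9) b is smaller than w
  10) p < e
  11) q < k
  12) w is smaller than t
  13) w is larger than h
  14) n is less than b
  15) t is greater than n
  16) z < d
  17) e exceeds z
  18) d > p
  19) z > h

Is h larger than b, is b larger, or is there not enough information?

b

Following the relations from h: h < z < q < n < b.
So b is larger.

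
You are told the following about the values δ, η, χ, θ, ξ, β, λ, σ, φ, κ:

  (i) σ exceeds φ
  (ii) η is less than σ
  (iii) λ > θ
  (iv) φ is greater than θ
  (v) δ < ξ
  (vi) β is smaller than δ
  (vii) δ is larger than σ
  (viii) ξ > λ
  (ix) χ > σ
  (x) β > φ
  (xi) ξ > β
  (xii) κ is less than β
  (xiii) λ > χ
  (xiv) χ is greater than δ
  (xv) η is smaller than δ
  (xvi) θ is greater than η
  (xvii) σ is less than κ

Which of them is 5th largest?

β

Piecing the relations together gives one ordering: η < θ < φ < σ < κ < β < δ < χ < λ < ξ.
The 5th largest is β.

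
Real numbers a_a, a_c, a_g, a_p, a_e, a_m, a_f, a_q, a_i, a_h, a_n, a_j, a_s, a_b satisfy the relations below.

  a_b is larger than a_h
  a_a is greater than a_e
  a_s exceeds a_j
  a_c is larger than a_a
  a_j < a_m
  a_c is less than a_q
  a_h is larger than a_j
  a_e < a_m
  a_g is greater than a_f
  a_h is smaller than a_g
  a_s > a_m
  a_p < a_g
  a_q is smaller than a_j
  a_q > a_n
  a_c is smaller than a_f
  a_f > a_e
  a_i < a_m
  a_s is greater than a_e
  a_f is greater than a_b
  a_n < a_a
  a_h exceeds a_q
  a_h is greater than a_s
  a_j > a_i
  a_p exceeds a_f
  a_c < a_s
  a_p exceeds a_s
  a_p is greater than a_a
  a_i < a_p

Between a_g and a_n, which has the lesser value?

a_n < a_a and a_a < a_c give a_n < a_c.
Then a_c < a_q extends the chain to a_q.
With a_q < a_j: a_n < a_a < a_c < a_q < a_j.
With a_j < a_m: a_n < a_a < a_c < a_q < a_j < a_m.
With a_m < a_s: a_n < a_a < a_c < a_q < a_j < a_m < a_s.
With a_s < a_h: a_n < a_a < a_c < a_q < a_j < a_m < a_s < a_h.
Then a_h < a_b extends the chain to a_b.
With a_b < a_f: a_n < a_a < a_c < a_q < a_j < a_m < a_s < a_h < a_b < a_f.
Then a_f < a_p extends the chain to a_p.
Then a_p < a_g extends the chain to a_g.
So a_n < a_g; a_n is the smaller of the two.

a_n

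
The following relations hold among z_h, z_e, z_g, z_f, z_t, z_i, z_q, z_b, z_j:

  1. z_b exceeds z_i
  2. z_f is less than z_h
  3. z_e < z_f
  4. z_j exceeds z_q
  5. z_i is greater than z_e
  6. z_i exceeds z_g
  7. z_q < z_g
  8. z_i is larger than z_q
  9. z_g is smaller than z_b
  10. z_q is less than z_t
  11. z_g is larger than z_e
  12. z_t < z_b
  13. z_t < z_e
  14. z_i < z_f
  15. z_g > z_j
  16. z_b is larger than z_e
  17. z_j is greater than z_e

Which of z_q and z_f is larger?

Link the given pairs in sequence: z_q < z_t; z_t < z_e; z_e < z_j; z_j < z_g; z_g < z_i; z_i < z_f.
Together: z_q < z_t < z_e < z_j < z_g < z_i < z_f.
So z_q < z_f; z_f is the larger of the two.

z_f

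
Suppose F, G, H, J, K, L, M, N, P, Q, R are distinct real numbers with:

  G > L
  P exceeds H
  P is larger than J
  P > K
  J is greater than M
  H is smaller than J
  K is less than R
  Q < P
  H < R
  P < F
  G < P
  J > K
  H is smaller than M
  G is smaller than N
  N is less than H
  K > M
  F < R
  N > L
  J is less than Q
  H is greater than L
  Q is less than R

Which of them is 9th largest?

Chaining the given pairs: L < G < N < H < M < K < J < Q < P < F < R.
Counting 9 from the largest end gives N.

N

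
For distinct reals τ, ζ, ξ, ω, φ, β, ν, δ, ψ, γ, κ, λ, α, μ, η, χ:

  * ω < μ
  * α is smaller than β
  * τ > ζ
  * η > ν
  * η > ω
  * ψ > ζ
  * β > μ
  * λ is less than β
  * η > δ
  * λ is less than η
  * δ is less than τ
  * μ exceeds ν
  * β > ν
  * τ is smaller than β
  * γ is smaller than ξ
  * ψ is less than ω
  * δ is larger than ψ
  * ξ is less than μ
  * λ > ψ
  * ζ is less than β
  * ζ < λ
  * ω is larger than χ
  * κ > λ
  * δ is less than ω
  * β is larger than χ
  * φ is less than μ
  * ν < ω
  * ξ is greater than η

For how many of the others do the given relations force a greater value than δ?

6

From δ the given relations immediately reach ω, η, τ.
From those, ξ, μ, β — 6 in total.
No other element is forced above δ by the given relations, so the count is 6.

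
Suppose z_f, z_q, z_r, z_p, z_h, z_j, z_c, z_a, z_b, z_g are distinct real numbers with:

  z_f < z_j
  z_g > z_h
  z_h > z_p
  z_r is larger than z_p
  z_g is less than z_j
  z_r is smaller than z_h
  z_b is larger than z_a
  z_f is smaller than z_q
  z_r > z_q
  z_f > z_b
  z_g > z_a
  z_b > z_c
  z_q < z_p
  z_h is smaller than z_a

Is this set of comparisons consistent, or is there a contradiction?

Chaining the given relations yields z_b < z_f < z_q < z_p < z_r < z_h < z_a, so z_b < z_a. But one relation states z_a < z_b. These cannot both hold.

inconsistent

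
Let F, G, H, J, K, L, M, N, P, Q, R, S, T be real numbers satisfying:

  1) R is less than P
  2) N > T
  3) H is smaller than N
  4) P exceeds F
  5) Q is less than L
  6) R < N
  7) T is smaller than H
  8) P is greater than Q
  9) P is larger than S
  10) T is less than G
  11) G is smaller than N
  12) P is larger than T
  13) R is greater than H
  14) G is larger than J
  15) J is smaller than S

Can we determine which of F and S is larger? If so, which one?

Following every chain through S: above S we get P; below S we get J.
F is not reached, and no chain runs the other way from F to S.
So the given relations leave the order of S and F undetermined.

undetermined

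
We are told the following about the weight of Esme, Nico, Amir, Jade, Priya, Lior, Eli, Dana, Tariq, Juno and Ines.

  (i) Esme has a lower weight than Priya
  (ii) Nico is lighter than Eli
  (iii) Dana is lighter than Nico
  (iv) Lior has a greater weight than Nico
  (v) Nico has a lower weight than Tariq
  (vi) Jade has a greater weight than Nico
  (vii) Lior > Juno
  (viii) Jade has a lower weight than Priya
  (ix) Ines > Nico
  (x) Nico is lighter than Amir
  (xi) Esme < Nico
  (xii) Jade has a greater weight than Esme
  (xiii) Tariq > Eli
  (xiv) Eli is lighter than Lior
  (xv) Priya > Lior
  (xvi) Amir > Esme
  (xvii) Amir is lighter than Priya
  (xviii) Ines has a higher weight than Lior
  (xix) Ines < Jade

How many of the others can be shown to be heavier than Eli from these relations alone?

5

From Eli the given relations immediately reach Lior, Tariq.
From those, Ines, Priya — 4 in total.
From those, Jade — 5 in total.
No other element is forced above Eli by the given relations, so the count is 5.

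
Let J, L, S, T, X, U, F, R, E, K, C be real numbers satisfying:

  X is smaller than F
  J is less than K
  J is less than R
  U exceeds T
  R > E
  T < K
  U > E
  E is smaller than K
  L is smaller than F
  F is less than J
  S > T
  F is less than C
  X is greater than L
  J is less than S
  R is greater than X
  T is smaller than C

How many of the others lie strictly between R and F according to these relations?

Chaining upward from F reaches: J, S, C, K.
Chaining downward from R reaches: E, L, X, J.
Strictly between F and R are those in both lists: J — 1 element.

1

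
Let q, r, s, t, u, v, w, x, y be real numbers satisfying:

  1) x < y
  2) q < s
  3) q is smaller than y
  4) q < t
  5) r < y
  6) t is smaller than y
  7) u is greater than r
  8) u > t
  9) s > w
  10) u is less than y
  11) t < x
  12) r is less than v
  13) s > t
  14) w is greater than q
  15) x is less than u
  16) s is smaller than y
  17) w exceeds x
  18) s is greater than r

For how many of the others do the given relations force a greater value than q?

6

The elements the relations force above q are t, x, w, s, u, y — no chain reaches any other.
That is 6.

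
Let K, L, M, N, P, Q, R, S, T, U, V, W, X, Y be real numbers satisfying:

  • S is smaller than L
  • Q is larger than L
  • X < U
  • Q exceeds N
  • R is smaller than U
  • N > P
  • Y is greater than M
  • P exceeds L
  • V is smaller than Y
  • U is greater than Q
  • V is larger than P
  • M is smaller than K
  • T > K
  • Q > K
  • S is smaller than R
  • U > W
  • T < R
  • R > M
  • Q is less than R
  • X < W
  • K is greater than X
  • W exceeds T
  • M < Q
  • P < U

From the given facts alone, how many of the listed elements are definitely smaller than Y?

The elements the relations force below Y are S, L, P, M, V — no chain reaches any other.
That is 5.

5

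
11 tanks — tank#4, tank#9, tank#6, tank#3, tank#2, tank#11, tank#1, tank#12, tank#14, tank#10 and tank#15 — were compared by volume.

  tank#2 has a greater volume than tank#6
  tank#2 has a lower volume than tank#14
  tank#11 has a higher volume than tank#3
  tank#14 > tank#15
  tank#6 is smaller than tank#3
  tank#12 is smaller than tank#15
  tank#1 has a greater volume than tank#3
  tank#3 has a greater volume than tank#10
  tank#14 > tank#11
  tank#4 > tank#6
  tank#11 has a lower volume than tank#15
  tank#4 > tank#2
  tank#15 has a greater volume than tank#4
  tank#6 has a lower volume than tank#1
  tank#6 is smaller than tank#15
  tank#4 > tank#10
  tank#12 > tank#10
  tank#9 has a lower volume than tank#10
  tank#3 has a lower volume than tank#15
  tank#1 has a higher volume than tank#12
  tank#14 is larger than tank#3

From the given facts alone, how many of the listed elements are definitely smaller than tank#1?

Directly below tank#1: tank#6, tank#3, tank#12.
One step further: tank#10 (4 so far).
One step further: tank#9 (5 so far).
Nothing else is reachable below tank#1; 5 in all.

5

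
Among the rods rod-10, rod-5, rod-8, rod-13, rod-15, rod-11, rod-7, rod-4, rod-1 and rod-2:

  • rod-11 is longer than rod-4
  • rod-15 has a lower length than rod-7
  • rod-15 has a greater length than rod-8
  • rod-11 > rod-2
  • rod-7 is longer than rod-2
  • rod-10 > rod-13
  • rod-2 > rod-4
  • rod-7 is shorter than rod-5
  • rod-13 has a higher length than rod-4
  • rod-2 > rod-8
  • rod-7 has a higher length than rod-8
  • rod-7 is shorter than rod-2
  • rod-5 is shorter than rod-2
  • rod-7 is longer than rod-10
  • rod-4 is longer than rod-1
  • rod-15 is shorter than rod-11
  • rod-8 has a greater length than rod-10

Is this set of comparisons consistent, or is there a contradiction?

inconsistent

Chaining the given relations yields rod-7 < rod-5 < rod-2, so rod-7 < rod-2. But one relation states rod-2 < rod-7. These cannot both hold.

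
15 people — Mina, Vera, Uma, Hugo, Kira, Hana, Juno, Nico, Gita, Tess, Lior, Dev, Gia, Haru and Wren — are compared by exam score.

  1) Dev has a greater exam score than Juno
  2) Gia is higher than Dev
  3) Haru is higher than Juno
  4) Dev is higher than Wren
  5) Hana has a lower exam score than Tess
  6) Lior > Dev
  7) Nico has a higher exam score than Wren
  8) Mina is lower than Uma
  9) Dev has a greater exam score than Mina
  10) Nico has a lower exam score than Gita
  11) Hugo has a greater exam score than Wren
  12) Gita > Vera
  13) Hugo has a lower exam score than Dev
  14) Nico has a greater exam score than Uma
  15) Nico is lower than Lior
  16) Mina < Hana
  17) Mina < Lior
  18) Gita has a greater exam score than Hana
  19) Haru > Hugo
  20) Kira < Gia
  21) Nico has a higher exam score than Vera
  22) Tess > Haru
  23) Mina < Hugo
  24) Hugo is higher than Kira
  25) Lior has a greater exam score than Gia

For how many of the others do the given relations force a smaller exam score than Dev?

Directly below Dev: Mina, Juno, Wren, Hugo.
One step further: Kira (5 so far).
No other element is forced below Dev by the given relations, so the count is 5.

5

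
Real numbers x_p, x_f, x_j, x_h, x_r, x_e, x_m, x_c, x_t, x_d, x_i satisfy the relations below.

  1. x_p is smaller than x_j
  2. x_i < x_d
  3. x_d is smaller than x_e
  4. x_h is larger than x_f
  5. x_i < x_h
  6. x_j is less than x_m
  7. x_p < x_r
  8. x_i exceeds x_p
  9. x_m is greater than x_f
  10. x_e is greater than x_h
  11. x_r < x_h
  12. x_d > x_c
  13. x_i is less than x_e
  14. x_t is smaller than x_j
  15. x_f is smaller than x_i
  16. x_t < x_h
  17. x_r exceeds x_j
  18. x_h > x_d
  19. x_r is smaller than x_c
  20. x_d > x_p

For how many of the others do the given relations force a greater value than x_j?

6

From x_j the given relations immediately reach x_m, x_r.
From those, x_c, x_h — 4 in total.
From those, x_d, x_e — 6 in total.
Nothing else is reachable above x_j; 6 in all.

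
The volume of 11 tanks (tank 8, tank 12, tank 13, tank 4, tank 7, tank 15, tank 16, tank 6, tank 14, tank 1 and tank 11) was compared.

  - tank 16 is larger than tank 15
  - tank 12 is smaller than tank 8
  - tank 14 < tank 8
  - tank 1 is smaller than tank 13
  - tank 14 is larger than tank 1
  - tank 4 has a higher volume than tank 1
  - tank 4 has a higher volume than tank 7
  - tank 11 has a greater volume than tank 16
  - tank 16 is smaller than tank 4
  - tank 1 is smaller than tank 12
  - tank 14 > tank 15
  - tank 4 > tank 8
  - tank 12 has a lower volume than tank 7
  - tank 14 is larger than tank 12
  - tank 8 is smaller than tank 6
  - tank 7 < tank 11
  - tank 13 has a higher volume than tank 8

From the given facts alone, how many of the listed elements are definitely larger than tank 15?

7

Directly above tank 15: tank 16, tank 14.
One step further: tank 8, tank 11, tank 4 (5 so far).
One step further: tank 13, tank 6 (7 so far).
No other element is forced above tank 15 by the given relations, so the count is 7.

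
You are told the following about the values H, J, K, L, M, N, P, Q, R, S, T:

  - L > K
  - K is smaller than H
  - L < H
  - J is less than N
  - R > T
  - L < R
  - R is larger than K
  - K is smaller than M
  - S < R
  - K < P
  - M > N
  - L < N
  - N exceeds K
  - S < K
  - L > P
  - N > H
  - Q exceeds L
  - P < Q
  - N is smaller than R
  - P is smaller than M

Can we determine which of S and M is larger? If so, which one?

Following the relations from S: S < K < P < L < H < N < M.
So M is larger.

M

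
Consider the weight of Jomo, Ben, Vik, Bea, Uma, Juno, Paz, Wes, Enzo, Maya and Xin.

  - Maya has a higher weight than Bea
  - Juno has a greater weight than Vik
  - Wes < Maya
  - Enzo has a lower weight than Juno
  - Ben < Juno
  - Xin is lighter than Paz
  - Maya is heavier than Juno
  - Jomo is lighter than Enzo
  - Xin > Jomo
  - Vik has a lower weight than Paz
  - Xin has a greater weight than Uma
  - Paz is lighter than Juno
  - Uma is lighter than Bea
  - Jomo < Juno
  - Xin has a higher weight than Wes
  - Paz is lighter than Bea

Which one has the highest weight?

Maya

Ben is not greatest since Ben < Juno; Wes is not greatest since Wes < Xin; Jomo is not greatest since Jomo < Enzo; Uma is not greatest since Uma < Bea; Vik is not greatest since Vik < Juno; Xin is not greatest since Xin < Paz; Paz is not greatest since Paz < Bea; Enzo is not greatest since Enzo < Juno; Bea is not greatest since Bea < Maya; Juno is not greatest since Juno < Maya.
Only Maya has nothing above it, so Maya is the highest weight.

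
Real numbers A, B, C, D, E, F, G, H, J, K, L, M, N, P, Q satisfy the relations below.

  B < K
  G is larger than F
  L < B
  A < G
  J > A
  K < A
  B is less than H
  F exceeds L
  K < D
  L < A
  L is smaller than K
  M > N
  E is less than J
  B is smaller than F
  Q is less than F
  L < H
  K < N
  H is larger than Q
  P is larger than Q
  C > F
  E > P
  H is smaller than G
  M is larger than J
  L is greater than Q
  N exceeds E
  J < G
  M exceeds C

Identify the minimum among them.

Q

L is not least since Q < L; P is not least since Q < P; B is not least since L < B; H is not least since B < H; K is not least since L < K; D is not least since K < D; E is not least since P < E; A is not least since L < A; N is not least since K < N; F is not least since B < F; J is not least since A < J; G is not least since H < G; C is not least since F < C; M is not least since N < M.
Only Q has nothing below it, so Q is the minimum.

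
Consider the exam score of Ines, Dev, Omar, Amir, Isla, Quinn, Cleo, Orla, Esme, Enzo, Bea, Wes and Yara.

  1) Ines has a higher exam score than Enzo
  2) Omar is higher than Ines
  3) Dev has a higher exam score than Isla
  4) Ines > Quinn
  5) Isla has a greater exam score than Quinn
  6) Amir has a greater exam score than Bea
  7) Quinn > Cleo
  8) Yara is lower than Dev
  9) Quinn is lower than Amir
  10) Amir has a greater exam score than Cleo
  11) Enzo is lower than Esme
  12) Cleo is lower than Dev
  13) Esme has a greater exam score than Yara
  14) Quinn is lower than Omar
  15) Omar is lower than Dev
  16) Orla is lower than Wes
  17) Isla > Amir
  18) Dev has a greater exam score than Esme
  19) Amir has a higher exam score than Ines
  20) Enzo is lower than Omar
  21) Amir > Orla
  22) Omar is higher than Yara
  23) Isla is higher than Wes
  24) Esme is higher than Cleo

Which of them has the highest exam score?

Dev

Yara is not greatest since Yara < Esme; Cleo is not greatest since Cleo < Quinn; Enzo is not greatest since Enzo < Esme; Quinn is not greatest since Quinn < Amir; Orla is not greatest since Orla < Wes; Bea is not greatest since Bea < Amir; Ines is not greatest since Ines < Amir; Wes is not greatest since Wes < Isla; Esme is not greatest since Esme < Dev; Omar is not greatest since Omar < Dev; Amir is not greatest since Amir < Isla; Isla is not greatest since Isla < Dev.
Only Dev has nothing above it, so Dev is the highest exam score.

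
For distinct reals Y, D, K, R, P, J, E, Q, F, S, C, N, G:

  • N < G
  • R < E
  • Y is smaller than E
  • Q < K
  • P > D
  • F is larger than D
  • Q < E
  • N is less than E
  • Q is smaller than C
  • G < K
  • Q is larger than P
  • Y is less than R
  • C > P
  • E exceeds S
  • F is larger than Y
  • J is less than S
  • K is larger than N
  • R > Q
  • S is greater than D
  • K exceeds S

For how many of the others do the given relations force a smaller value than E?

8

Directly below E: N, Q, S, Y, R.
One step further: J, D, P (8 so far).
No other element is forced below E by the given relations, so the count is 8.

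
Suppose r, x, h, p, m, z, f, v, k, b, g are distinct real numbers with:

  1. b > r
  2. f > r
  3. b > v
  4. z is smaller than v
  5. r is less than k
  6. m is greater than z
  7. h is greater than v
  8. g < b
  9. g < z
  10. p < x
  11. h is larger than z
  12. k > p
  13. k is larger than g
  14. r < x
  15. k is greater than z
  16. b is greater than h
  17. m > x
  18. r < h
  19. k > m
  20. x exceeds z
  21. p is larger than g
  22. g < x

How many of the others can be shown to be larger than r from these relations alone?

From r the given relations immediately reach f, h, b, x, k.
From those, m — 6 in total.
Nothing else is reachable above r; 6 in all.

6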